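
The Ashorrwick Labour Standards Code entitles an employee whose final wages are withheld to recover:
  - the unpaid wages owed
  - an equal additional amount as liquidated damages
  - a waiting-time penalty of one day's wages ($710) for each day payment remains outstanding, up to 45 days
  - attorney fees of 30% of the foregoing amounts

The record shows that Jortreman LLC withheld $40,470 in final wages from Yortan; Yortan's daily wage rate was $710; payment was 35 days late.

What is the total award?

Liquidated damages (equal amount): $40,470
Penalty days: min(35, 45) = 35
Waiting-time penalty: 35 × $710 = $24,850
Subtotal: $40,470 + $40,470 + $24,850 = $105,790
Attorney fees: 30% of $105,790 = $31,737
Total award: $105,790 + $31,737 = $137,527

$137,527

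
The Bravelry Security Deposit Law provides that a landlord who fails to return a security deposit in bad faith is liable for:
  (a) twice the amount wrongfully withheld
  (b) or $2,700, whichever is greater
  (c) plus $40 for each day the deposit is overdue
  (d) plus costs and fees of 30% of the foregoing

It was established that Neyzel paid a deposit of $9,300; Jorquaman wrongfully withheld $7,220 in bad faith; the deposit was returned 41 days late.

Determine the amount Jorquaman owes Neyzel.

Doubled: 2 × $7,220 = $14,440
Minimum $2,700: $14,440 meets the minimum, no increase.
Late-return penalty: 41 × $40 = $1,640
Damages plus late penalty: $14,440 + $1,640 = $16,080
Costs and fees: 30% of $16,080 = $4,824
Total recovery: $16,080 + $4,824 = $20,904

$20,904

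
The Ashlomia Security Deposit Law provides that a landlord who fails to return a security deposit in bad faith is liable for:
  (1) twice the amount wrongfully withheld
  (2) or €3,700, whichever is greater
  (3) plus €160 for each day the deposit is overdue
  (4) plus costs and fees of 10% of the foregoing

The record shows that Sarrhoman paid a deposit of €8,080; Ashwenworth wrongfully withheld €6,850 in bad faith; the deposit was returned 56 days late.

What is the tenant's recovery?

€24,926

Doubled: 2 × €6,850 = €13,700
Minimum €3,700: €13,700 meets the minimum, no increase.
Late-return penalty: 56 × €160 = €8,960
Damages plus late penalty: €13,700 + €8,960 = €22,660
Costs and fees: 10% of €22,660 = €2,266
Total recovery: €22,660 + €2,266 = €24,926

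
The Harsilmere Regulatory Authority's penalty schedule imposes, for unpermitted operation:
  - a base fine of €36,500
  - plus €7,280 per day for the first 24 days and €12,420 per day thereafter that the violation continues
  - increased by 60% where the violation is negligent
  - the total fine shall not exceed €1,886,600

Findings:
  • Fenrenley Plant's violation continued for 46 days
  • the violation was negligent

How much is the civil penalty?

First 24 days: 24 × €7,280 = €174,720
Remaining days: (46 − 24) × €12,420 = €273,240
Per-day component: €174,720 + €273,240 = €447,960
Base plus per-day: €36,500 + €447,960 = €484,460
Enhancement: 60% of €484,460 = €290,676
Enhanced fine: €484,460 + €290,676 = €775,136
Cap at €1,886,600: €775,136 is within the cap, no reduction.

€775,136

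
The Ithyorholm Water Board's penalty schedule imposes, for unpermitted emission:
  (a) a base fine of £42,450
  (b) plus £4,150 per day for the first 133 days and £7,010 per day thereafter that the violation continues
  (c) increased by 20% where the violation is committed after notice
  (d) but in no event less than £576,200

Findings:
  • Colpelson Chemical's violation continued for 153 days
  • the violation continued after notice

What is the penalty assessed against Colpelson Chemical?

Civil penalty: £881,520

First 133 days: 133 × £4,150 = £551,950
Remaining days: (153 − 133) × £7,010 = £140,200
Per-day component: £551,950 + £140,200 = £692,150
Base plus per-day: £42,450 + £692,150 = £734,600
Enhancement: 20% of £734,600 = £146,920
Enhanced fine: £734,600 + £146,920 = £881,520
Minimum £576,200: £881,520 meets the minimum, no increase.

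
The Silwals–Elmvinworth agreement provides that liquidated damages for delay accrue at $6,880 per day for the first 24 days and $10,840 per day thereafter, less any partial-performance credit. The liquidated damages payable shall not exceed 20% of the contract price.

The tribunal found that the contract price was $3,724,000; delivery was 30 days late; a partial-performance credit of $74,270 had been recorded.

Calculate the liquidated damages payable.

First 24 days: 24 × $6,880 = $165,120
Remaining days: (30 − 24) × $10,840 = $65,040
Accrued per-day damages: $165,120 + $65,040 = $230,160
Less partial-performance credit: $230,160 − $74,270 = $155,890
Cap: 20% of $3,724,000 = $744,800
Cap at $744,800: $155,890 is within the cap, no reduction.

$155,890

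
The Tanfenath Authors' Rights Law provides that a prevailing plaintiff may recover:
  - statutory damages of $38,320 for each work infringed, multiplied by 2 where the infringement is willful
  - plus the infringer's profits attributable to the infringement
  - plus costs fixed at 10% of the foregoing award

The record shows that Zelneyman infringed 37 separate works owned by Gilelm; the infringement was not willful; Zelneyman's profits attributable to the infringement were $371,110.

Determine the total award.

Statutory damages: 37 × $38,320 = $1,417,840
Infringement not willful: no ×2 enhancement.
Combined award: $1,417,840 + $371,110 = $1,788,950
Costs: 10% of $1,788,950 = $178,895
Award plus costs: $1,788,950 + $178,895 = $1,967,845

$1,967,845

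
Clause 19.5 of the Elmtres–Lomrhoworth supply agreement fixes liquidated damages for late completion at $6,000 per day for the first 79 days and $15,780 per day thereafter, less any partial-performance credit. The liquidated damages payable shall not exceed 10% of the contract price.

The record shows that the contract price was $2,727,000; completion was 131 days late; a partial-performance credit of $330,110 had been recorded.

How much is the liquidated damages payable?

First 79 days: 79 × $6,000 = $474,000
Remaining days: (131 − 79) × $15,780 = $820,560
Accrued per-day damages: $474,000 + $820,560 = $1,294,560
Less partial-performance credit: $1,294,560 − $330,110 = $964,450
Cap: 10% of $2,727,000 = $272,700
Cap at $272,700: $964,450 exceeds the cap → $272,700

$272,700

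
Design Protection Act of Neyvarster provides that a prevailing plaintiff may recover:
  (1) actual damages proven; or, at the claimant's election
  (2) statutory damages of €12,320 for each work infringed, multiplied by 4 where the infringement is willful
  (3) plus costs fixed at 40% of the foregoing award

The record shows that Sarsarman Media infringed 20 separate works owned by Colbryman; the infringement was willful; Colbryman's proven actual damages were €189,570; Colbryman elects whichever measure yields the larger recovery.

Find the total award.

Statutory damages: 20 × €12,320 = €246,400
Multiplied by 4: 4 × €246,400 = €985,600
Greater of actual damages (€189,570) or enhanced statutory damages (€985,600): €985,600
Costs: 40% of €985,600 = €394,240
Award plus costs: €985,600 + €394,240 = €1,379,840

Award: €1,379,840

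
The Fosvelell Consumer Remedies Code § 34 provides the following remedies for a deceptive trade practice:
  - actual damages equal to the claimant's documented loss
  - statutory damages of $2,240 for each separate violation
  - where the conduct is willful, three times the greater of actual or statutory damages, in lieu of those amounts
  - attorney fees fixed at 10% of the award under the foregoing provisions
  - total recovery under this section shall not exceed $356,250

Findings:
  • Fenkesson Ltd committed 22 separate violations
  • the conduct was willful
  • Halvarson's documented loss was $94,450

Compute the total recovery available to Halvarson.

$311,685

Statutory damages: 22 × $2,240 = $49,280
Greater of actual damages ($94,450) or statutory damages ($49,280): $94,450
Trebled: 3 × $94,450 = $283,350
Attorney fees: 10% of $283,350 = $28,335
Total before cap: $283,350 + $28,335 = $311,685
Cap at $356,250: $311,685 is within the cap, no reduction.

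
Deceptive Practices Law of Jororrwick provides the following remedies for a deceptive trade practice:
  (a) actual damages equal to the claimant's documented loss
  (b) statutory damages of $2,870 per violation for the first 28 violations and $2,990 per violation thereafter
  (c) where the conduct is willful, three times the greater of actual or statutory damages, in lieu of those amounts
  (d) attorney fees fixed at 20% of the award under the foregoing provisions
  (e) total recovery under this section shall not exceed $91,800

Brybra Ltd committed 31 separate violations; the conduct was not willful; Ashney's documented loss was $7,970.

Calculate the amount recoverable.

First 28 violations: 28 × $2,870 = $80,360
Remaining violations: (31 − 28) × $2,990 = $8,970
Statutory damages: $80,360 + $8,970 = $89,330
Conduct not willful: the in-lieu enhancement does not apply.
Actual plus statutory damages: $7,970 + $89,330 = $97,300
Attorney fees: 20% of $97,300 = $19,460
Total before cap: $97,300 + $19,460 = $116,760
Cap at $91,800: $116,760 exceeds the cap → $91,800

$91,800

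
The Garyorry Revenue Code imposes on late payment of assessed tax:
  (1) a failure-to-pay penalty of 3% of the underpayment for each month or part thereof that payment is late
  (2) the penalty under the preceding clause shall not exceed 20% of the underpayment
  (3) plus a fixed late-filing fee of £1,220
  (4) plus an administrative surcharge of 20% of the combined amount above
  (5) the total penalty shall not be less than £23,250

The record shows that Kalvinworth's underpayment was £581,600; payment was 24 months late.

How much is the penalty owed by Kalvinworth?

Accrued rate: 3% × 24 = 72%, capped at 20% → 20%
Failure-to-pay penalty: 20% of £581,600 = £116,320
Penalty before surcharge: £116,320 + £1,220 = £117,540
Administrative surcharge: 20% of £117,540 = £23,508
Total penalty: £117,540 + £23,508 = £141,048
Minimum £23,250: £141,048 meets the minimum, no increase.

£141,048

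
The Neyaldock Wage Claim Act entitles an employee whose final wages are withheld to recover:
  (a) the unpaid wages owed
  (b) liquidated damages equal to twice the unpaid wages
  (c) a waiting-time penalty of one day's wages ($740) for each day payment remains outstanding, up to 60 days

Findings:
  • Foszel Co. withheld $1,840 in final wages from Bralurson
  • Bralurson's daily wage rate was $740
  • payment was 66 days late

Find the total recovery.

$49,920

Doubled: 2 × $1,840 = $3,680
Penalty days: min(66, 60) = 60
Waiting-time penalty: 60 × $740 = $44,400
Total award: $1,840 + $3,680 + $44,400 = $49,920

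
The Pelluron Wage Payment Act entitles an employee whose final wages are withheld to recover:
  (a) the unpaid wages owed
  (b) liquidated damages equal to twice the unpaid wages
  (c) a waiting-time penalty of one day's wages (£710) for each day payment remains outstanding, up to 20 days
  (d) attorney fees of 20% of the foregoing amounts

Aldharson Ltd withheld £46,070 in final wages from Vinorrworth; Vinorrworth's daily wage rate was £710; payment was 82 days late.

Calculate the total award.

Doubled: 2 × £46,070 = £92,140
Penalty days: min(82, 20) = 20
Waiting-time penalty: 20 × £710 = £14,200
Subtotal: £46,070 + £92,140 + £14,200 = £152,410
Attorney fees: 20% of £152,410 = £30,482
Total award: £152,410 + £30,482 = £182,892

Total award: £182,892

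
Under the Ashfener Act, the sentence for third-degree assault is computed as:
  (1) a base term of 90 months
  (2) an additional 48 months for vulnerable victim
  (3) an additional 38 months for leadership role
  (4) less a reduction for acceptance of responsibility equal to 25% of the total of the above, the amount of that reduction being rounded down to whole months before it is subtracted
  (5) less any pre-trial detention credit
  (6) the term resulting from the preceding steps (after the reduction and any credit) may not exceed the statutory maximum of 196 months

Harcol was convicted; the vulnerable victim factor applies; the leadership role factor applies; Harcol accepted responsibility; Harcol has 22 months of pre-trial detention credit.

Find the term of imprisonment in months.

110 months

Vulnerable victim enhancement: +48 months
Leadership role enhancement: +38 months
Adjusted term: 90 months + 48 months + 38 months = 176 months
Acceptance of responsibility reduction: 25% of 176 months = 44 months (rounded down)
After reduction: 176 − 44 = 132 months
Less pre-trial detention credit: 132 months − 22 months = 110 months
Cap at 196 months: 110 months is within the cap, no reduction.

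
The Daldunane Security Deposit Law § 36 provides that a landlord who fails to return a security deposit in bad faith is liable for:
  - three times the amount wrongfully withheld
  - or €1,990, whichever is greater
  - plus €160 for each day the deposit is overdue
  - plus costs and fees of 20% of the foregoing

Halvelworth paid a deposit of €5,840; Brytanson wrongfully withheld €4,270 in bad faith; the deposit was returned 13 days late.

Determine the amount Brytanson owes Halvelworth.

Trebled: 3 × €4,270 = €12,810
Minimum €1,990: €12,810 meets the minimum, no increase.
Late-return penalty: 13 × €160 = €2,080
Damages plus late penalty: €12,810 + €2,080 = €14,890
Costs and fees: 20% of €14,890 = €2,978
Total recovery: €14,890 + €2,978 = €17,868

€17,868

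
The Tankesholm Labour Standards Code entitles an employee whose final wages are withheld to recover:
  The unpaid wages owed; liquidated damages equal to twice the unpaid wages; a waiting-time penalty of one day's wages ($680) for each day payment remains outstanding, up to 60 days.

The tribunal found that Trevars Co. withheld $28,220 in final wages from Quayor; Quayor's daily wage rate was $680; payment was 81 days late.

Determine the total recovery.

Doubled: 2 × $28,220 = $56,440
Penalty days: min(81, 60) = 60
Waiting-time penalty: 60 × $680 = $40,800
Total award: $28,220 + $56,440 + $40,800 = $125,460

Total award: $125,460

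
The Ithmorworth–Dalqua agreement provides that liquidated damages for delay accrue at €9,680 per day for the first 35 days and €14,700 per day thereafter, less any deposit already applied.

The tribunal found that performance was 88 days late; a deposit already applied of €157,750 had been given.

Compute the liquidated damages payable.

First 35 days: 35 × €9,680 = €338,800
Remaining days: (88 − 35) × €14,700 = €779,100
Accrued per-day damages: €338,800 + €779,100 = €1,117,900
Less deposit already applied: €1,117,900 − €157,750 = €960,150

€960,150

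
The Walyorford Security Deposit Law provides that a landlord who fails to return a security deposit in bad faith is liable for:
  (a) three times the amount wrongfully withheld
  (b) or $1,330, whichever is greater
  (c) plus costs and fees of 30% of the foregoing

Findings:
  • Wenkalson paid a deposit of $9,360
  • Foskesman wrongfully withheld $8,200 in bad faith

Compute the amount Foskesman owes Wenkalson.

$31,980

Trebled: 3 × $8,200 = $24,600
Minimum $1,330: $24,600 meets the minimum, no increase.
Costs and fees: 30% of $24,600 = $7,380
Total recovery: $24,600 + $7,380 = $31,980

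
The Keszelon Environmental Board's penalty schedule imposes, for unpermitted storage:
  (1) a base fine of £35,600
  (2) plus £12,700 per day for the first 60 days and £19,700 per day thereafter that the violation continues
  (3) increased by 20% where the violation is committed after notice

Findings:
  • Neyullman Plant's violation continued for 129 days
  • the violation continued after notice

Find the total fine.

£2,588,280

First 60 days: 60 × £12,700 = £762,000
Remaining days: (129 − 60) × £19,700 = £1,359,300
Per-day component: £762,000 + £1,359,300 = £2,121,300
Base plus per-day: £35,600 + £2,121,300 = £2,156,900
Enhancement: 20% of £2,156,900 = £431,380
Enhanced fine: £2,156,900 + £431,380 = £2,588,280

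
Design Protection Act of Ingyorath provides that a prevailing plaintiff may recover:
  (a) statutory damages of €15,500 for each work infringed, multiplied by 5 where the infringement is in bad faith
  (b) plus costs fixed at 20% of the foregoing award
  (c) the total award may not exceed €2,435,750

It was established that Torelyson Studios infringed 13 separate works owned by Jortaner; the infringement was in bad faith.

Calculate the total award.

€1,209,000

Statutory damages: 13 × €15,500 = €201,500
Multiplied by 5: 5 × €201,500 = €1,007,500
Costs: 20% of €1,007,500 = €201,500
Award plus costs: €1,007,500 + €201,500 = €1,209,000
Cap at €2,435,750: €1,209,000 is within the cap, no reduction.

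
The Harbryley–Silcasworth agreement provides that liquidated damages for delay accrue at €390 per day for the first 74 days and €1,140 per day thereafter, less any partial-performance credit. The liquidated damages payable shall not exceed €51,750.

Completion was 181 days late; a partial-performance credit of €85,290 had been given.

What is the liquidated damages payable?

€51,750

First 74 days: 74 × €390 = €28,860
Remaining days: (181 − 74) × €1,140 = €121,980
Accrued per-day damages: €28,860 + €121,980 = €150,840
Less partial-performance credit: €150,840 − €85,290 = €65,550
Cap at €51,750: €65,550 exceeds the cap → €51,750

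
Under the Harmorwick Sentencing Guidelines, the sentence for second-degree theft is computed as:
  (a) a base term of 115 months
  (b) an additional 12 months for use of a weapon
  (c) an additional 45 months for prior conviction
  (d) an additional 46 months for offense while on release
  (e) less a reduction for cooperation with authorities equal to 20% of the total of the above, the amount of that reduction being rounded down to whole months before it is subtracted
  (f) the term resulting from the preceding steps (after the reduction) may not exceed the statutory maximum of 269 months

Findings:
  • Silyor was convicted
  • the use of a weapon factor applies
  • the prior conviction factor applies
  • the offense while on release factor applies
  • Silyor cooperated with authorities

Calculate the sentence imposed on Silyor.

175 months

Use of a weapon enhancement: +12 months
Prior conviction enhancement: +45 months
Offense while on release enhancement: +46 months
Adjusted term: 115 months + 12 months + 45 months + 46 months = 218 months
Cooperation with authorities reduction: 20% of 218 months = 43 months (rounded down)
After reduction: 218 − 43 = 175 months
Cap at 269 months: 175 months is within the cap, no reduction.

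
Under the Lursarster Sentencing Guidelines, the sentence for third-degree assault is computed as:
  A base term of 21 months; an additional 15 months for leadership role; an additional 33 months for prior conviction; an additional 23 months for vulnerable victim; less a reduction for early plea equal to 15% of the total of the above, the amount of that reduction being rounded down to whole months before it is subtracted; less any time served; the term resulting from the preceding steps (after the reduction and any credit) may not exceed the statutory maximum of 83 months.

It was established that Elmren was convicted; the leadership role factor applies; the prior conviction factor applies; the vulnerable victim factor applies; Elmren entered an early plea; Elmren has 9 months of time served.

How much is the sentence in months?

Leadership role enhancement: +15 months
Prior conviction enhancement: +33 months
Vulnerable victim enhancement: +23 months
Adjusted term: 21 months + 15 months + 33 months + 23 months = 92 months
Early plea reduction: 15% of 92 months = 13 months (rounded down)
After reduction: 92 − 13 = 79 months
Less time served: 79 months − 9 months = 70 months
Cap at 83 months: 70 months is within the cap, no reduction.

Sentence: 70 months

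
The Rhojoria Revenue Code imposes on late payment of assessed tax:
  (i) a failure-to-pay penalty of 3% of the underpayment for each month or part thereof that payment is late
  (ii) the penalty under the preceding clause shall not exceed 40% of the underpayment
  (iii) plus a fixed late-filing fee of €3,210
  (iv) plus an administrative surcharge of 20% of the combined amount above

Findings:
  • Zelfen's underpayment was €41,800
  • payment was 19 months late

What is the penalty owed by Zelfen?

€23,916

Accrued rate: 3% × 19 = 57%, capped at 40% → 40%
Failure-to-pay penalty: 40% of €41,800 = €16,720
Penalty before surcharge: €16,720 + €3,210 = €19,930
Administrative surcharge: 20% of €19,930 = €3,986
Total penalty: €19,930 + €3,986 = €23,916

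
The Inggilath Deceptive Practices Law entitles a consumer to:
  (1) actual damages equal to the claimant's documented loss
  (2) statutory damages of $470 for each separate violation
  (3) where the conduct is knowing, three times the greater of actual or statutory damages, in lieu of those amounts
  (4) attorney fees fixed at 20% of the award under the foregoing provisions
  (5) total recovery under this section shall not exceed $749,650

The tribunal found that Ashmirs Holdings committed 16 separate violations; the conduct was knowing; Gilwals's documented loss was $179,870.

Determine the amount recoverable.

$647,532

Statutory damages: 16 × $470 = $7,520
Greater of actual damages ($179,870) or statutory damages ($7,520): $179,870
Trebled: 3 × $179,870 = $539,610
Attorney fees: 20% of $539,610 = $107,922
Total before cap: $539,610 + $107,922 = $647,532
Cap at $749,650: $647,532 is within the cap, no reduction.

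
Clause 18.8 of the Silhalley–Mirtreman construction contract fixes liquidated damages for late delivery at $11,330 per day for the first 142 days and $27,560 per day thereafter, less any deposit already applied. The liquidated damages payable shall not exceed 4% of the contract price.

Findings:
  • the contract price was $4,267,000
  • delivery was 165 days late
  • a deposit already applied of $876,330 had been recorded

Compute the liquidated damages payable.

First 142 days: 142 × $11,330 = $1,608,860
Remaining days: (165 − 142) × $27,560 = $633,880
Accrued per-day damages: $1,608,860 + $633,880 = $2,242,740
Less deposit already applied: $2,242,740 − $876,330 = $1,366,410
Cap: 4% of $4,267,000 = $170,680
Cap at $170,680: $1,366,410 exceeds the cap → $170,680

Liquidated damages: $170,680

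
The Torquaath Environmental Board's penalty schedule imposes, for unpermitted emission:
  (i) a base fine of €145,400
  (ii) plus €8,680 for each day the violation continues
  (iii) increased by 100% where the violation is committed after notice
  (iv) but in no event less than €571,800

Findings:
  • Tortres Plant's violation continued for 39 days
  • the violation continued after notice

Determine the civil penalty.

Per-day component: 39 × €8,680 = €338,520
Base plus per-day: €145,400 + €338,520 = €483,920
Enhancement: 100% of €483,920 = €483,920
Enhanced fine: €483,920 + €483,920 = €967,840
Minimum €571,800: €967,840 meets the minimum, no increase.

Civil penalty: €967,840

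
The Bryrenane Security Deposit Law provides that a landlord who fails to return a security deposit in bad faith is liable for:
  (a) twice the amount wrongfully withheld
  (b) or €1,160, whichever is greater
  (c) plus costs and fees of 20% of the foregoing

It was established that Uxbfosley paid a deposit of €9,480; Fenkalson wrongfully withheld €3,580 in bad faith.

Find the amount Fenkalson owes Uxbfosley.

€8,592

Doubled: 2 × €3,580 = €7,160
Minimum €1,160: €7,160 meets the minimum, no increase.
Costs and fees: 20% of €7,160 = €1,432
Total recovery: €7,160 + €1,432 = €8,592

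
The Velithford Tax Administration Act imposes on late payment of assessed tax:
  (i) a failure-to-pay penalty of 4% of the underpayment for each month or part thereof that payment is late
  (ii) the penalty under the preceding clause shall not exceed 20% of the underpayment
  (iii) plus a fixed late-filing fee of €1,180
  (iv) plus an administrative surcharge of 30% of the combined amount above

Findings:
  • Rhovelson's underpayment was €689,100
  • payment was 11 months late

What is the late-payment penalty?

Accrued rate: 4% × 11 = 44%, capped at 20% → 20%
Failure-to-pay penalty: 20% of €689,100 = €137,820
Penalty before surcharge: €137,820 + €1,180 = €139,000
Administrative surcharge: 30% of €139,000 = €41,700
Total penalty: €139,000 + €41,700 = €180,700

€180,700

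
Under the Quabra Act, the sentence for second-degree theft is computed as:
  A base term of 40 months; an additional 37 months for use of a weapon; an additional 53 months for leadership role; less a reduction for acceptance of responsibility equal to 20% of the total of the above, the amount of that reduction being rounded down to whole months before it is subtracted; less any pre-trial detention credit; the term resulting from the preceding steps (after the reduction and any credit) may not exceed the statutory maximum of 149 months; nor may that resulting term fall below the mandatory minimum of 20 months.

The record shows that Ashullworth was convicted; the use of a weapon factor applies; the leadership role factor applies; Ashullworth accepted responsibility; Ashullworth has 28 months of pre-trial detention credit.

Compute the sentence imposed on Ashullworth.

Use of a weapon enhancement: +37 months
Leadership role enhancement: +53 months
Adjusted term: 40 months + 37 months + 53 months = 130 months
Acceptance of responsibility reduction: 20% of 130 months = 26 months (rounded down)
After reduction: 130 − 26 = 104 months
Less pre-trial detention credit: 104 months − 28 months = 76 months
Cap at 149 months: 76 months is within the cap, no reduction.
Minimum 20 months: 76 months meets the minimum, no increase.

76 months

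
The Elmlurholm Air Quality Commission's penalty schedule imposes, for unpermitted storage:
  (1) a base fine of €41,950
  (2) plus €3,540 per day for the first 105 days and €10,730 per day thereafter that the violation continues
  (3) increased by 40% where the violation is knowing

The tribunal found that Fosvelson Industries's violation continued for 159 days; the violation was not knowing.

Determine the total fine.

First 105 days: 105 × €3,540 = €371,700
Remaining days: (159 − 105) × €10,730 = €579,420
Per-day component: €371,700 + €579,420 = €951,120
Base plus per-day: €41,950 + €951,120 = €993,070
The violation was not knowing: no 40% increase.

€993,070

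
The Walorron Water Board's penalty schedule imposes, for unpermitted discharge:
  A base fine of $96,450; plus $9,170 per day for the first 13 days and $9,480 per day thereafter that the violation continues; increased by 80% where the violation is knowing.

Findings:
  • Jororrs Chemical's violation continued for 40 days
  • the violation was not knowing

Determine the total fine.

First 13 days: 13 × $9,170 = $119,210
Remaining days: (40 − 13) × $9,480 = $255,960
Per-day component: $119,210 + $255,960 = $375,170
Base plus per-day: $96,450 + $375,170 = $471,620
The violation was not knowing: no 80% increase.

$471,620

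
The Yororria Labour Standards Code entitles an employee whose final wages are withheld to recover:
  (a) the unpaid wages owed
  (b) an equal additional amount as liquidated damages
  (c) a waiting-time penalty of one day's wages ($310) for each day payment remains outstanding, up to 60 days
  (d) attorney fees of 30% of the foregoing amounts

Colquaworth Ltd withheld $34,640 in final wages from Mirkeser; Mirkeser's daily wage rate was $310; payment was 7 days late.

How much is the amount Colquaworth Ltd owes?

Liquidated damages (equal amount): $34,640
Penalty days: min(7, 60) = 7
Waiting-time penalty: 7 × $310 = $2,170
Subtotal: $34,640 + $34,640 + $2,170 = $71,450
Attorney fees: 30% of $71,450 = $21,435
Total award: $71,450 + $21,435 = $92,885

$92,885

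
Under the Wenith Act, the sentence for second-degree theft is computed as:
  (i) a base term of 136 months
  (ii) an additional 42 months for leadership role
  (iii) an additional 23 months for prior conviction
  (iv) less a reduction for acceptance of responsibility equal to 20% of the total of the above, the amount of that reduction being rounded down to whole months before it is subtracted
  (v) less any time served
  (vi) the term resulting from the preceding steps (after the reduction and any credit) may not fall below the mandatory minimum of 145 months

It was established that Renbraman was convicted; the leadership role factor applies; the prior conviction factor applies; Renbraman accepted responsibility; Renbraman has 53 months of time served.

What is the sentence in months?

Leadership role enhancement: +42 months
Prior conviction enhancement: +23 months
Adjusted term: 136 months + 42 months + 23 months = 201 months
Acceptance of responsibility reduction: 20% of 201 months = 40 months (rounded down)
After reduction: 201 − 40 = 161 months
Less time served: 161 months − 53 months = 108 months
Minimum 145 months: 108 months is below the minimum → 145 months

145 months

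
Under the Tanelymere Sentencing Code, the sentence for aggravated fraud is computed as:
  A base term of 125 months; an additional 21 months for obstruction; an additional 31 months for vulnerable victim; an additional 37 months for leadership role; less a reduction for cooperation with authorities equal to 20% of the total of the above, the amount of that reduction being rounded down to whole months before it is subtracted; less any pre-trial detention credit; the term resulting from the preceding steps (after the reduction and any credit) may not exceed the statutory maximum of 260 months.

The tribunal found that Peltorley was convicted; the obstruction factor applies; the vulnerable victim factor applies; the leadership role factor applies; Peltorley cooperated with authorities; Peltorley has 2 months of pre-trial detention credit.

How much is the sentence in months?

170 months

Obstruction enhancement: +21 months
Vulnerable victim enhancement: +31 months
Leadership role enhancement: +37 months
Adjusted term: 125 months + 21 months + 31 months + 37 months = 214 months
Cooperation with authorities reduction: 20% of 214 months = 42 months (rounded down)
After reduction: 214 − 42 = 172 months
Less pre-trial detention credit: 172 months − 2 months = 170 months
Cap at 260 months: 170 months is within the cap, no reduction.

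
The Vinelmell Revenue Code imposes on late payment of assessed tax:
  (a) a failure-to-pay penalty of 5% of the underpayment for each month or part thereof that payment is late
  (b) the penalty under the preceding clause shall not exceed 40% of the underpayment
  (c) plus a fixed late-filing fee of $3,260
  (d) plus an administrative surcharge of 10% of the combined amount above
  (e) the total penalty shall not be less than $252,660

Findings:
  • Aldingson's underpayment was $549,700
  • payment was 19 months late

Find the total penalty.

$252,660

Accrued rate: 5% × 19 = 95%, capped at 40% → 40%
Failure-to-pay penalty: 40% of $549,700 = $219,880
Penalty before surcharge: $219,880 + $3,260 = $223,140
Administrative surcharge: 10% of $223,140 = $22,314
Total penalty: $223,140 + $22,314 = $245,454
Minimum $252,660: $245,454 is below the minimum → $252,660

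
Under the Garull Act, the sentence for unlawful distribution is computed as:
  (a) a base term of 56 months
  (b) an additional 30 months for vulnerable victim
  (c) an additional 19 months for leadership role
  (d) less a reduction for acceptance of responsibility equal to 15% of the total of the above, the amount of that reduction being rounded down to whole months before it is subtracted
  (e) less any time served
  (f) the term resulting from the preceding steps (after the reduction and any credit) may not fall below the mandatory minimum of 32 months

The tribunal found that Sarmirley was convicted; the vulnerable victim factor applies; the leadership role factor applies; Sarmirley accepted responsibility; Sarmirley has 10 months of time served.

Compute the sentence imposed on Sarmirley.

80 months

Vulnerable victim enhancement: +30 months
Leadership role enhancement: +19 months
Adjusted term: 56 months + 30 months + 19 months = 105 months
Acceptance of responsibility reduction: 15% of 105 months = 15 months (rounded down)
After reduction: 105 − 15 = 90 months
Less time served: 90 months − 10 months = 80 months
Minimum 32 months: 80 months meets the minimum, no increase.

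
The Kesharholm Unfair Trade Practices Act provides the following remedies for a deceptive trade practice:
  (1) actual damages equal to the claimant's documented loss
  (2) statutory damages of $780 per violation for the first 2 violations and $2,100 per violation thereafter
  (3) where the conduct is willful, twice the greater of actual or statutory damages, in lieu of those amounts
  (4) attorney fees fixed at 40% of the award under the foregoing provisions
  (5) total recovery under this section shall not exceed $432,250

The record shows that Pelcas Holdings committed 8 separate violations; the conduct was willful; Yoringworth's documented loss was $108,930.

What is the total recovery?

First 2 violations: 2 × $780 = $1,560
Remaining violations: (8 − 2) × $2,100 = $12,600
Statutory damages: $1,560 + $12,600 = $14,160
Greater of actual damages ($108,930) or statutory damages ($14,160): $108,930
Doubled: 2 × $108,930 = $217,860
Attorney fees: 40% of $217,860 = $87,144
Total before cap: $217,860 + $87,144 = $305,004
Cap at $432,250: $305,004 is within the cap, no reduction.

$305,004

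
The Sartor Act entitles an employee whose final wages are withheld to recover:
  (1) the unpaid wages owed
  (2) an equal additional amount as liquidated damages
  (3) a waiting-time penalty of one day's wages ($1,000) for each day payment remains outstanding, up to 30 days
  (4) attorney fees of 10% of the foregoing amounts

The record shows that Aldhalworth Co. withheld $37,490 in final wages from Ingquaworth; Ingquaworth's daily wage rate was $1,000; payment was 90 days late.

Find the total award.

Liquidated damages (equal amount): $37,490
Penalty days: min(90, 30) = 30
Waiting-time penalty: 30 × $1,000 = $30,000
Subtotal: $37,490 + $37,490 + $30,000 = $104,980
Attorney fees: 10% of $104,980 = $10,498
Total award: $104,980 + $10,498 = $115,478

$115,478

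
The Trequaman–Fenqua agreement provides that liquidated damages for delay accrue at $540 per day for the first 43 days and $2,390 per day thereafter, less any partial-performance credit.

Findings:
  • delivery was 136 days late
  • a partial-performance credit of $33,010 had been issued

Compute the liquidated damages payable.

First 43 days: 43 × $540 = $23,220
Remaining days: (136 − 43) × $2,390 = $222,270
Accrued per-day damages: $23,220 + $222,270 = $245,490
Less partial-performance credit: $245,490 − $33,010 = $212,480

$212,480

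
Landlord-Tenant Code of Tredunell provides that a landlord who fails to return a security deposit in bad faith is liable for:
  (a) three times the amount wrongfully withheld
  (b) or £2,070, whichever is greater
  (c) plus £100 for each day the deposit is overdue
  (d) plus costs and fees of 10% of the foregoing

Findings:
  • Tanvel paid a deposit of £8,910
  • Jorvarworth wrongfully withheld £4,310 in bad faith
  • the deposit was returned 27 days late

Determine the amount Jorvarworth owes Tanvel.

£17,193

Trebled: 3 × £4,310 = £12,930
Minimum £2,070: £12,930 meets the minimum, no increase.
Late-return penalty: 27 × £100 = £2,700
Damages plus late penalty: £12,930 + £2,700 = £15,630
Costs and fees: 10% of £15,630 = £1,563
Total recovery: £15,630 + £1,563 = £17,193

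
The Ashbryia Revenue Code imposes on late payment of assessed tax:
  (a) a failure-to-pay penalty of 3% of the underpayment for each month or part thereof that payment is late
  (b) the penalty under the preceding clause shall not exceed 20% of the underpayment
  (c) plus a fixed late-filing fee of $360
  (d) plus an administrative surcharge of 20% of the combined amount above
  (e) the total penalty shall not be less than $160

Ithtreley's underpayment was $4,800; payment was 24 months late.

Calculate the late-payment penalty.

Accrued rate: 3% × 24 = 72%, capped at 20% → 20%
Failure-to-pay penalty: 20% of $4,800 = $960
Penalty before surcharge: $960 + $360 = $1,320
Administrative surcharge: 20% of $1,320 = $264
Total penalty: $1,320 + $264 = $1,584
Minimum $160: $1,584 meets the minimum, no increase.

$1,584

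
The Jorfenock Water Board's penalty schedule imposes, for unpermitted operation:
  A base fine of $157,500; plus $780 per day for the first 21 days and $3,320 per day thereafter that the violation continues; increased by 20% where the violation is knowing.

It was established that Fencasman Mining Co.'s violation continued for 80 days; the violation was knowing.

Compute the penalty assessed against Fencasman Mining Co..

First 21 days: 21 × $780 = $16,380
Remaining days: (80 − 21) × $3,320 = $195,880
Per-day component: $16,380 + $195,880 = $212,260
Base plus per-day: $157,500 + $212,260 = $369,760
Enhancement: 20% of $369,760 = $73,952
Enhanced fine: $369,760 + $73,952 = $443,712

$443,712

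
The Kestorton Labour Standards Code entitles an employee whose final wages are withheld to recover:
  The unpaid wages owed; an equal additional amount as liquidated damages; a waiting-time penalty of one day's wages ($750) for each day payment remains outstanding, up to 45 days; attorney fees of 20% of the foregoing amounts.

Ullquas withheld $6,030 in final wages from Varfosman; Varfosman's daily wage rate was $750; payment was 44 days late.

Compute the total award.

Liquidated damages (equal amount): $6,030
Penalty days: min(44, 45) = 44
Waiting-time penalty: 44 × $750 = $33,000
Subtotal: $6,030 + $6,030 + $33,000 = $45,060
Attorney fees: 20% of $45,060 = $9,012
Total award: $45,060 + $9,012 = $54,072

Total award: $54,072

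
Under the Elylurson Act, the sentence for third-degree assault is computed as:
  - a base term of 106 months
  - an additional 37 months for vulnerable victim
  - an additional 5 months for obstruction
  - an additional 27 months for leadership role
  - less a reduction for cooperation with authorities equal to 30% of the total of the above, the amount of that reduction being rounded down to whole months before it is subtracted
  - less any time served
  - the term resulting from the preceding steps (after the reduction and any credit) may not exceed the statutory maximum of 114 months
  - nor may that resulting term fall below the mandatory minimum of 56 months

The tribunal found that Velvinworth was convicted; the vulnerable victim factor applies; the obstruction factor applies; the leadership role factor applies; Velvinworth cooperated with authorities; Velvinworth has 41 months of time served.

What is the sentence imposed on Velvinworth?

Vulnerable victim enhancement: +37 months
Obstruction enhancement: +5 months
Leadership role enhancement: +27 months
Adjusted term: 106 months + 37 months + 5 months + 27 months = 175 months
Cooperation with authorities reduction: 30% of 175 months = 52 months (rounded down)
After reduction: 175 − 52 = 123 months
Less time served: 123 months − 41 months = 82 months
Cap at 114 months: 82 months is within the cap, no reduction.
Minimum 56 months: 82 months meets the minimum, no increase.

82 months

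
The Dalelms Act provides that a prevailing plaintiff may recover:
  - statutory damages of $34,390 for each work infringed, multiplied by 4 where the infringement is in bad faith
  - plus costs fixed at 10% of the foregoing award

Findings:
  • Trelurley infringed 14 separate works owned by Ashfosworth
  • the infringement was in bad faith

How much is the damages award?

$2,118,424

Statutory damages: 14 × $34,390 = $481,460
Multiplied by 4: 4 × $481,460 = $1,925,840
Costs: 10% of $1,925,840 = $192,584
Award plus costs: $1,925,840 + $192,584 = $2,118,424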